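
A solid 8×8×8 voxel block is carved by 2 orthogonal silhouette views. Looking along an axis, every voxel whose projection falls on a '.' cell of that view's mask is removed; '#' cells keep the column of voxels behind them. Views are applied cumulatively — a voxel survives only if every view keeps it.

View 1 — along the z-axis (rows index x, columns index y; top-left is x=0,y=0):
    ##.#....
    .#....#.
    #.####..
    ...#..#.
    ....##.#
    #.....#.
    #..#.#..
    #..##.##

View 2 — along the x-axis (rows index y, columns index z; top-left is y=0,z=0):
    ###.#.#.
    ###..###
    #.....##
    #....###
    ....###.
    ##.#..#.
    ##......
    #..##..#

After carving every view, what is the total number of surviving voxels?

97 voxels

before carving: 512 voxels (8×8×8)
V1 z: intersect with XY mask (25 set) -- 200 left
V2 x: intersect with YZ mask (31 set) -- 97 left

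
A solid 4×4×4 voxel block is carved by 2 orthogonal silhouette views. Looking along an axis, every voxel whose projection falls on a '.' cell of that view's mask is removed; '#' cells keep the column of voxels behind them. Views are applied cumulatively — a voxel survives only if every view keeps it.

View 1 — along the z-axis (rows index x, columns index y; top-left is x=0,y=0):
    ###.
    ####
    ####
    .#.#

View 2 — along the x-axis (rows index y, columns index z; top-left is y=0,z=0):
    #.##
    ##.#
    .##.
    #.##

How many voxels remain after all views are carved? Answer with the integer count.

|visual hull| = 36

start: 4×4×4 = 64 voxels
after view 1 [z-axis, 13 of 16 cells solid] → remaining = 52
after view 2 [x-axis, 11 of 16 cells solid] → remaining = 36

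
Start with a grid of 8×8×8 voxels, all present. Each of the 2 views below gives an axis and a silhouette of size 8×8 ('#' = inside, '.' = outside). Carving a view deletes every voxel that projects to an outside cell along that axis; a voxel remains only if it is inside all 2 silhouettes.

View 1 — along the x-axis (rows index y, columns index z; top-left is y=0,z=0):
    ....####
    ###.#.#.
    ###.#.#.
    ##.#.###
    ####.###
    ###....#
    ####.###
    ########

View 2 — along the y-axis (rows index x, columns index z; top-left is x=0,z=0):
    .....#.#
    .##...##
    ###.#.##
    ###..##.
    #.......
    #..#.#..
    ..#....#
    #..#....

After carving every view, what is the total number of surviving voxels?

initial block: 8^3 = 512
  1. axis=0 (YZ plane), |mask|=46  ⇒  voxels=368
  2. axis=1 (XZ plane), |mask|=25  ⇒  voxels=152

remaining voxels: 152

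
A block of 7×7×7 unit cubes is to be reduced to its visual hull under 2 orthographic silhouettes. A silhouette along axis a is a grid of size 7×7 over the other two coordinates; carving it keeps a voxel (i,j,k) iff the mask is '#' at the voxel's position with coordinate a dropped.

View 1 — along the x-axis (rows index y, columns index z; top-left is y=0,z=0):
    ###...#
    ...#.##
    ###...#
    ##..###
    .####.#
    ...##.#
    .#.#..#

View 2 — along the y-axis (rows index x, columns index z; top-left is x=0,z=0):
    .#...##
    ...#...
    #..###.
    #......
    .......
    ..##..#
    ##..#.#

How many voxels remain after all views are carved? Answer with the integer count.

remaining voxels: 65

before carving: 343 voxels (7×7×7)
after view 1 [x-axis, 27 of 49 cells solid] → remaining = 189
after view 2 [y-axis, 16 of 49 cells solid] → remaining = 65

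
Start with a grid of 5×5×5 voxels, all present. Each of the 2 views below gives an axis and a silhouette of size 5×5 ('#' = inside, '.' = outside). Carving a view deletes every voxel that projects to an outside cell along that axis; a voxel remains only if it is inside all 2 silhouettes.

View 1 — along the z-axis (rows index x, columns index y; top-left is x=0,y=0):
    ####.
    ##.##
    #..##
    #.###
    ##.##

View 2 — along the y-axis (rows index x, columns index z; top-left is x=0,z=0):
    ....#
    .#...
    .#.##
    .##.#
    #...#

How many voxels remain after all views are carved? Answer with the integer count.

37 voxels

full grid |V| = 125
carve view 1 (along z, XY-mask fill 19/25): 95 voxels remain
carve view 2 (along y, XZ-mask fill 10/25): 37 voxels remain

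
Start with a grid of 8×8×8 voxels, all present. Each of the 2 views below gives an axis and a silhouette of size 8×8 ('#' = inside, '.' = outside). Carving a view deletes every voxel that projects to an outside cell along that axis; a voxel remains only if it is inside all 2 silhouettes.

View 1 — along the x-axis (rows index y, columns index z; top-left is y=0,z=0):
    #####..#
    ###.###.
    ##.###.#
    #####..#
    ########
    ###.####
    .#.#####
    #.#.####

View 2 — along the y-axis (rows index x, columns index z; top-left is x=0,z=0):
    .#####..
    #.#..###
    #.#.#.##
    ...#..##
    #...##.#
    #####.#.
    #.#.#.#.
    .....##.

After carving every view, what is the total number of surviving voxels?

|visual hull| = 216

full grid |V| = 512
step 1: project along x, AND mask (51/64) → |grid| = 408
step 2: project along y, AND mask (34/64) → |grid| = 216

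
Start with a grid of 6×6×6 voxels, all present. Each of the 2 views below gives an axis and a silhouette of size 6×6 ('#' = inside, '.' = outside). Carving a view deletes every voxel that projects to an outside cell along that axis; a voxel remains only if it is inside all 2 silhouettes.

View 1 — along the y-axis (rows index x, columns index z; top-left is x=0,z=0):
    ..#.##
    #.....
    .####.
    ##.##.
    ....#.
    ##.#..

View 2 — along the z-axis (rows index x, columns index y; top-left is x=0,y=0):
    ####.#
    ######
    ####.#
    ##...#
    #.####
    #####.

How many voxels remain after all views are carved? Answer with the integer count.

73 voxels

full grid |V| = 216
[1] y-view keeps 16 columns → grid now 96
[2] z-view keeps 29 columns → grid now 73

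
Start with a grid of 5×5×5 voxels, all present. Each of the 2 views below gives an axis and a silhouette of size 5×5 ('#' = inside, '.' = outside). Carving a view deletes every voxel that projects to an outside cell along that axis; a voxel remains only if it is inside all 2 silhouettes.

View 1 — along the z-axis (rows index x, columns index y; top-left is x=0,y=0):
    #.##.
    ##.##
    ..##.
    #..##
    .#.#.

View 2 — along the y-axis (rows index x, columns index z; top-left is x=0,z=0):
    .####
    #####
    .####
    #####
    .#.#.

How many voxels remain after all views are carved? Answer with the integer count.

remaining voxels: 59

before carving: 125 voxels (5×5×5)
step 1: project along z, AND mask (14/25) → |grid| = 70
step 2: project along y, AND mask (20/25) → |grid| = 59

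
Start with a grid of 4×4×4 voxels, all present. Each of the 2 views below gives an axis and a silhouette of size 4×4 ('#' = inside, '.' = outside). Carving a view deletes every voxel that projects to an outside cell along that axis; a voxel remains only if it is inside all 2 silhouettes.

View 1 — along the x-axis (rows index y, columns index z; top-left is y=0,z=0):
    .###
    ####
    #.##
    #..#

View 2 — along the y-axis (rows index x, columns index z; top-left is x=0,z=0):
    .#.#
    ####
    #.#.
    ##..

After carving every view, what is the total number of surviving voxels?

before carving: 64 voxels (4×4×4)
after view 1 [x-axis, 12 of 16 cells solid] → remaining = 48
after view 2 [y-axis, 10 of 16 cells solid] → remaining = 29

voxel count = 29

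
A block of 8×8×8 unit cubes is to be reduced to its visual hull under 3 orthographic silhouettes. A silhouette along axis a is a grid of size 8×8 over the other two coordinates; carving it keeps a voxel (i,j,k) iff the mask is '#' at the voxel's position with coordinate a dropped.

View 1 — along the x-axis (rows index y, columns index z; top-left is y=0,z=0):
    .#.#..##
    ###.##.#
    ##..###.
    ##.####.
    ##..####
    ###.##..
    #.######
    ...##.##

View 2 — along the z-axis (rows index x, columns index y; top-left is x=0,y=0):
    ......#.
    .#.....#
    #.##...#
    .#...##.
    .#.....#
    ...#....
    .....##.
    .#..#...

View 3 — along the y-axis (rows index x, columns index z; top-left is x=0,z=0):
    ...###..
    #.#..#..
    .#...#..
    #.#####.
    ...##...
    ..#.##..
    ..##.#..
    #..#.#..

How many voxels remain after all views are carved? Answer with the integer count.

|visual hull| = 39

initial block: 8^3 = 512
V1 x: intersect with YZ mask (43 set) -- 344 left
V2 z: intersect with XY mask (17 set) -- 94 left
V3 y: intersect with XZ mask (25 set) -- 39 left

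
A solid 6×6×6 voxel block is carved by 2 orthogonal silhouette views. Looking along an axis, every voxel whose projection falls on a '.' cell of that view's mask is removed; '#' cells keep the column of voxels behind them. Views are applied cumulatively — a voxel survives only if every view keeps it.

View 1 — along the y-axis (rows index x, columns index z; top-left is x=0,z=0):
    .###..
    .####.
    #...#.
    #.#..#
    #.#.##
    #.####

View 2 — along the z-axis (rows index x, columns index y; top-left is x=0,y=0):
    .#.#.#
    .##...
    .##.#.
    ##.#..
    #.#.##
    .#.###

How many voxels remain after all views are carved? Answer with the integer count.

initial block: 6^3 = 216
  1. axis=1 (XZ plane), |mask|=21  ⇒  voxels=126
  2. axis=2 (XY plane), |mask|=19  ⇒  voxels=68

remaining voxels: 68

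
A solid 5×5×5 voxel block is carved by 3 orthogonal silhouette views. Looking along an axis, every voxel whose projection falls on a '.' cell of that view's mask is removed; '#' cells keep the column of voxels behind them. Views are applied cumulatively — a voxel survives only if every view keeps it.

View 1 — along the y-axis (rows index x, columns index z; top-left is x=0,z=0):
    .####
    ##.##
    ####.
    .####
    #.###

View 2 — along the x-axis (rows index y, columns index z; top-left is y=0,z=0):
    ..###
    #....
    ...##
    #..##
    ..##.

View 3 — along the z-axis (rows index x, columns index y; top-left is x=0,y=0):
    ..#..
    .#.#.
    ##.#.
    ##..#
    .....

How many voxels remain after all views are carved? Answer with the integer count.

full grid |V| = 125
carve view 1 (along y, XZ-mask fill 20/25): 100 voxels remain
carve view 2 (along x, YZ-mask fill 11/25): 46 voxels remain
carve view 3 (along z, XY-mask fill 9/25): 16 voxels remain

remaining voxels: 16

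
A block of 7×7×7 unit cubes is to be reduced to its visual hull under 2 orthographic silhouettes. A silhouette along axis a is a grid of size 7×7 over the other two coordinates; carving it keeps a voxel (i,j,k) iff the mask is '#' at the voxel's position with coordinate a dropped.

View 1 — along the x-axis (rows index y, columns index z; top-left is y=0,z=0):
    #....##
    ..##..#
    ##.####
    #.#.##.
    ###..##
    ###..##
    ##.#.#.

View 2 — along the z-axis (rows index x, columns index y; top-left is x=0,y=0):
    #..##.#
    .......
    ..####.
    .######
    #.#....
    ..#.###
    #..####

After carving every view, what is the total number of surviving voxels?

113 voxels

initial block: 7^3 = 343
after view 1 [x-axis, 30 of 49 cells solid] → remaining = 210
after view 2 [z-axis, 25 of 49 cells solid] → remaining = 113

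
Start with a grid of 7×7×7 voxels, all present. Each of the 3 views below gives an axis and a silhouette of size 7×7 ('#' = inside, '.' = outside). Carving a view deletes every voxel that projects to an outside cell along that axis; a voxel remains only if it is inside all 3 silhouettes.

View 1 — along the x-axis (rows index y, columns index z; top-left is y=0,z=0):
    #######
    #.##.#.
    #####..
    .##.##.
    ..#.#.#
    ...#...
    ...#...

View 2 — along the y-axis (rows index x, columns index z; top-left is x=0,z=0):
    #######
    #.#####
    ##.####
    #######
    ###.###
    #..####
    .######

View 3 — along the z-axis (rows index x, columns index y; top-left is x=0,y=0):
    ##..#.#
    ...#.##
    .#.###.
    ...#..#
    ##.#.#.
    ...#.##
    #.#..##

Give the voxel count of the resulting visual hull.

|visual hull| = 63

full grid |V| = 343
  1. axis=0 (YZ plane), |mask|=25  ⇒  voxels=175
  2. axis=1 (XZ plane), |mask|=43  ⇒  voxels=151
  3. axis=2 (XY plane), |mask|=24  ⇒  voxels=63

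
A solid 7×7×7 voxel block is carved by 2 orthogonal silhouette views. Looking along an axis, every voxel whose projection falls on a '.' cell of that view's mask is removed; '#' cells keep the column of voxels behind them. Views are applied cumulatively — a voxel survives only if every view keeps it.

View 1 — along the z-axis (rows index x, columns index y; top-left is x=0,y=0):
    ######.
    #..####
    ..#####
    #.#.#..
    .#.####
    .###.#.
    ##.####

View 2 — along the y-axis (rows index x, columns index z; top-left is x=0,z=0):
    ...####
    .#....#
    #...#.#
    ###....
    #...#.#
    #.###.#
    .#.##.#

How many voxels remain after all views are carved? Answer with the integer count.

117 voxels

full grid |V| = 343
after view 1 [z-axis, 34 of 49 cells solid] → remaining = 238
after view 2 [y-axis, 24 of 49 cells solid] → remaining = 117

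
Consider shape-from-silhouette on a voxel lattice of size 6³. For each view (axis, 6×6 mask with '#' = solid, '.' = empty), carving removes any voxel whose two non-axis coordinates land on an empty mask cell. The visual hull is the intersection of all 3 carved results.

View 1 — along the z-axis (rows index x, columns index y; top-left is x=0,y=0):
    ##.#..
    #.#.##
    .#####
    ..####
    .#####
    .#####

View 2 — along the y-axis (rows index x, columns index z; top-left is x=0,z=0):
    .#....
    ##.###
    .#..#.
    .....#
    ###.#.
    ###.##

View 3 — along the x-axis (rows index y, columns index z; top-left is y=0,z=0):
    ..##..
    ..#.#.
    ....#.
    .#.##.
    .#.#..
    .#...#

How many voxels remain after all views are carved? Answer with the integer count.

remaining voxels: 29

full grid |V| = 216
[1] z-view keeps 26 columns → grid now 156
[2] y-view keeps 18 columns → grid now 82
[3] x-view keeps 12 columns → grid now 29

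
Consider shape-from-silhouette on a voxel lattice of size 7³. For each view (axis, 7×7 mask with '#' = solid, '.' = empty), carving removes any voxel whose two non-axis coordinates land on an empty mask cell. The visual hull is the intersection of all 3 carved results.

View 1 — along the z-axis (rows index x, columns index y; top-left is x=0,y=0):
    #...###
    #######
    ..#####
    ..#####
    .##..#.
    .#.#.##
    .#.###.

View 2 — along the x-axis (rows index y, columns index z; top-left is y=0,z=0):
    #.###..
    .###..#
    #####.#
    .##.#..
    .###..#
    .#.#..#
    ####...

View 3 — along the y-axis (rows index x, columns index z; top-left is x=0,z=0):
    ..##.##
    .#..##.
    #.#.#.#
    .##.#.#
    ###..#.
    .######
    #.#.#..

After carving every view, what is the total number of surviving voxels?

start: 7×7×7 = 343 voxels
carve view 1 (along z, XY-mask fill 32/49): 224 voxels remain
carve view 2 (along x, YZ-mask fill 28/49): 124 voxels remain
carve view 3 (along y, XZ-mask fill 28/49): 66 voxels remain

remaining voxels: 66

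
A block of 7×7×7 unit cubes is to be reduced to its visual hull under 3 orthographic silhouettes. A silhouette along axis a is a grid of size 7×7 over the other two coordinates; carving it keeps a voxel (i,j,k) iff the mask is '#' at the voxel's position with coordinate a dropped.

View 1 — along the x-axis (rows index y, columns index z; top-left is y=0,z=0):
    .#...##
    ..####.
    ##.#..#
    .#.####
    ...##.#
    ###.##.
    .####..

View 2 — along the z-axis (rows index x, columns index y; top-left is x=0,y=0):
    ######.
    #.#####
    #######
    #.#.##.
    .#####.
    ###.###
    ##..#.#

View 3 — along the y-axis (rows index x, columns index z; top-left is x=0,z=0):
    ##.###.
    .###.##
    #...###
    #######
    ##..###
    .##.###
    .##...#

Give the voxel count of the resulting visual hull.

|visual hull| = 104

full grid |V| = 343
  1. axis=0 (YZ plane), |mask|=28  ⇒  voxels=196
  2. axis=2 (XY plane), |mask|=38  ⇒  voxels=149
  3. axis=1 (XZ plane), |mask|=34  ⇒  voxels=104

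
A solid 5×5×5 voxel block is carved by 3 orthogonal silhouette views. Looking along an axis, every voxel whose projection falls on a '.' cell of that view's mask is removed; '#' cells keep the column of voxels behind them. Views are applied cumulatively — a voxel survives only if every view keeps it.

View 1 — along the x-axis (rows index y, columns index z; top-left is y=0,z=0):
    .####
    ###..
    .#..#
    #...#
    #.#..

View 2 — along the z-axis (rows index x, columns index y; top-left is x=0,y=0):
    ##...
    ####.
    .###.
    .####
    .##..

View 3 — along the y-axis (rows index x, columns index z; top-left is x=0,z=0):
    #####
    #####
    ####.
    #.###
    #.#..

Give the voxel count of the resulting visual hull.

32 voxels

full grid |V| = 125
[1] x-view keeps 13 columns → grid now 65
[2] z-view keeps 15 columns → grid now 39
[3] y-view keeps 20 columns → grid now 32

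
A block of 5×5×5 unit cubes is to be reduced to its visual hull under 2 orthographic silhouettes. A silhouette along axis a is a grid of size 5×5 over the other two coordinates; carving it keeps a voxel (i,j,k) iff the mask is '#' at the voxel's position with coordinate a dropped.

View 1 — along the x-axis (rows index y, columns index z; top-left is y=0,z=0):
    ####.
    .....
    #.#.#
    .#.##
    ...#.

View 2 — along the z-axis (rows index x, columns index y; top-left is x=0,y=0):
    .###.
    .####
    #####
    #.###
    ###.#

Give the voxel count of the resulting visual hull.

initial block: 5^3 = 125
  1. axis=0 (YZ plane), |mask|=11  ⇒  voxels=55
  2. axis=2 (XY plane), |mask|=20  ⇒  voxels=43

43 voxels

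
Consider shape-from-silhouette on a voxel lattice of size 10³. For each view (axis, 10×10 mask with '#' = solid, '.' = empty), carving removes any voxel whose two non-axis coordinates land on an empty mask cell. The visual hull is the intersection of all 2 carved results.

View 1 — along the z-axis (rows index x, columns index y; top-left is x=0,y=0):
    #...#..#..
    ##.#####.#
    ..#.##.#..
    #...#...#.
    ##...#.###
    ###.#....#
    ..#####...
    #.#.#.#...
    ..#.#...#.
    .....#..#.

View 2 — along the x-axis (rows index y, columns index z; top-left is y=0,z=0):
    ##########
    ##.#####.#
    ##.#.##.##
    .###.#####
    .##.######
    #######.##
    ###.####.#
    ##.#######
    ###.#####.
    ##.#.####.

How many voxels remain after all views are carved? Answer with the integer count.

|visual hull| = 357

start: 10×10×10 = 1000 voxels
  1. axis=2 (XY plane), |mask|=43  ⇒  voxels=430
  2. axis=0 (YZ plane), |mask|=82  ⇒  voxels=357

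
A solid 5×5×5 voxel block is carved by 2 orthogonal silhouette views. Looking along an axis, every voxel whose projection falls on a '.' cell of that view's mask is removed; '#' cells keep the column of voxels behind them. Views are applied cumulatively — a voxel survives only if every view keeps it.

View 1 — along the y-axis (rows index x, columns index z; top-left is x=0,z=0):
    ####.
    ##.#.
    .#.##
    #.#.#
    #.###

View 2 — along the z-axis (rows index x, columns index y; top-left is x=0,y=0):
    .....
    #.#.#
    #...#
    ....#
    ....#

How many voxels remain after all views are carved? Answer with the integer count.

start: 5×5×5 = 125 voxels
after view 1 [y-axis, 17 of 25 cells solid] → remaining = 85
after view 2 [z-axis, 7 of 25 cells solid] → remaining = 22

22 voxels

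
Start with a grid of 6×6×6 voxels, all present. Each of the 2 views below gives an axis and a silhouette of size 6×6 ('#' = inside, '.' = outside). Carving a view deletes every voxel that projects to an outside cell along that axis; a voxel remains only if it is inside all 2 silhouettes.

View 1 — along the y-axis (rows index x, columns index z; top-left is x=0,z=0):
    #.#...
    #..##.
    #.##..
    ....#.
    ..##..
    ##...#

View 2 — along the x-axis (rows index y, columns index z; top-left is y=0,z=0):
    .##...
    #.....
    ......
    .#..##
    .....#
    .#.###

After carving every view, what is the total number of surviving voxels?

remaining voxels: 20

initial block: 6^3 = 216
carve view 1 (along y, XZ-mask fill 14/36): 84 voxels remain
carve view 2 (along x, YZ-mask fill 11/36): 20 voxels remain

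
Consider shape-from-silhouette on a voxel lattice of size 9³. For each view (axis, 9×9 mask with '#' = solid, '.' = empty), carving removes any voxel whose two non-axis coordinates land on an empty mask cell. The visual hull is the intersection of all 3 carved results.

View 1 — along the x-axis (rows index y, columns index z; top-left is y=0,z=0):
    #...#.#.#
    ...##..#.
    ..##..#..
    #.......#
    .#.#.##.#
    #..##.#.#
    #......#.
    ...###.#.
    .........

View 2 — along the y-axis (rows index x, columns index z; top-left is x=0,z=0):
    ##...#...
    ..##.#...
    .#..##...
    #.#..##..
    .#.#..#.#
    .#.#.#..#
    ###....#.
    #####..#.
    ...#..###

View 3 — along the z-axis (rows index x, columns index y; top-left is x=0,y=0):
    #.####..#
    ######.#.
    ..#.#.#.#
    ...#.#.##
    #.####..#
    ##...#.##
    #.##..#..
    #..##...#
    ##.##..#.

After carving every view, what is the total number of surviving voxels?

initial block: 9^3 = 729
[1] x-view keeps 28 columns → grid now 252
[2] y-view keeps 35 columns → grid now 102
[3] z-view keeps 45 columns → grid now 57

|visual hull| = 57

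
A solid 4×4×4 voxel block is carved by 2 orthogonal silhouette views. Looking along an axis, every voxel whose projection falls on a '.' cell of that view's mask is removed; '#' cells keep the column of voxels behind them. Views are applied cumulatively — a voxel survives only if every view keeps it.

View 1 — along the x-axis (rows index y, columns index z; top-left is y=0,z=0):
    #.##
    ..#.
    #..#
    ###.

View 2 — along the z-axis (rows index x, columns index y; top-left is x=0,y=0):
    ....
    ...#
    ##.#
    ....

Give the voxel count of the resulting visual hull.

initial block: 4^3 = 64
step 1: project along x, AND mask (9/16) → |grid| = 36
step 2: project along z, AND mask (4/16) → |grid| = 10

remaining voxels: 10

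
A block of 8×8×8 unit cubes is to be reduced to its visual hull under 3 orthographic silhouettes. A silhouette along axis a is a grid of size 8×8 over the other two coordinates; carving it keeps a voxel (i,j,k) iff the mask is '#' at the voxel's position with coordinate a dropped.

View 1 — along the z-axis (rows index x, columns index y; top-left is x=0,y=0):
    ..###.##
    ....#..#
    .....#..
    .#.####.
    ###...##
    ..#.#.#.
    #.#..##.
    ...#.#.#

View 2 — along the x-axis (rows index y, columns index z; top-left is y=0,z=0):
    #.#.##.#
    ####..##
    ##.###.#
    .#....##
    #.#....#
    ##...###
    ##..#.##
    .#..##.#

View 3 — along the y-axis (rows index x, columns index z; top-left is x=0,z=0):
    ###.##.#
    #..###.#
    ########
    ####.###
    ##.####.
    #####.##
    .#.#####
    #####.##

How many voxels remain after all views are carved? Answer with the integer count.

initial block: 8^3 = 512
after view 1 [z-axis, 28 of 64 cells solid] → remaining = 224
after view 2 [x-axis, 37 of 64 cells solid] → remaining = 128
after view 3 [y-axis, 52 of 64 cells solid] → remaining = 107

remaining voxels: 107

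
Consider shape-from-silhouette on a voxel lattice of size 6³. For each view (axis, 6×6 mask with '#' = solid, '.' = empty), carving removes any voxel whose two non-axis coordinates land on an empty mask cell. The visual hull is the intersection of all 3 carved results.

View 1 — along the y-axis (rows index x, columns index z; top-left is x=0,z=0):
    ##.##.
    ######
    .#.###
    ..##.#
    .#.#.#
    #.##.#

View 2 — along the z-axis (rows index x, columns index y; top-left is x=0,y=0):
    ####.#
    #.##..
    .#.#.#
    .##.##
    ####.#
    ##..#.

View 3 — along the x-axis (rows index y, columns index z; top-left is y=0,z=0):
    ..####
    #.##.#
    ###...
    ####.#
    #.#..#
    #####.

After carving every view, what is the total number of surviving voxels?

start: 6×6×6 = 216 voxels
carve view 1 (along y, XZ-mask fill 24/36): 144 voxels remain
carve view 2 (along z, XY-mask fill 23/36): 89 voxels remain
carve view 3 (along x, YZ-mask fill 24/36): 61 voxels remain

61 voxels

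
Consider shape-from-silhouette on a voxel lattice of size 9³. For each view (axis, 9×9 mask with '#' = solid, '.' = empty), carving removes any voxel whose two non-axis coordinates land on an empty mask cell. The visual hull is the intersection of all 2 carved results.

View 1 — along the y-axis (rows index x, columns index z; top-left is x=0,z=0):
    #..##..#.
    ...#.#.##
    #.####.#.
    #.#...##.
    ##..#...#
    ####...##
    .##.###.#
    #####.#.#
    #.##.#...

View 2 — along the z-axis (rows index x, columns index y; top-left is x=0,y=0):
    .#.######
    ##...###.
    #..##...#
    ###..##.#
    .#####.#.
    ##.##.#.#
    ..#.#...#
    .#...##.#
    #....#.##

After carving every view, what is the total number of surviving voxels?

218 voxels

initial block: 9^3 = 729
step 1: project along y, AND mask (45/81) → |grid| = 405
step 2: project along z, AND mask (45/81) → |grid| = 218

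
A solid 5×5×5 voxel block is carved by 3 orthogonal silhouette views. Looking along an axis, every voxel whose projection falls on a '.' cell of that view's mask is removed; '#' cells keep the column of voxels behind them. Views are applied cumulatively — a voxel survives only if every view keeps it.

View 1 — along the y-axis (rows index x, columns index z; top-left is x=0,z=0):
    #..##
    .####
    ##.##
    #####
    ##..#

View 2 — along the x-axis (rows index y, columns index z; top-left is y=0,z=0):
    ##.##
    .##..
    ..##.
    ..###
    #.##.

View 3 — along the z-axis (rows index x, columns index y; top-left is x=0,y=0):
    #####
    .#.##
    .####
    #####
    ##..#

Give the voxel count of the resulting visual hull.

|visual hull| = 40

start: 5×5×5 = 125 voxels
after view 1 [y-axis, 19 of 25 cells solid] → remaining = 95
after view 2 [x-axis, 14 of 25 cells solid] → remaining = 50
after view 3 [z-axis, 20 of 25 cells solid] → remaining = 40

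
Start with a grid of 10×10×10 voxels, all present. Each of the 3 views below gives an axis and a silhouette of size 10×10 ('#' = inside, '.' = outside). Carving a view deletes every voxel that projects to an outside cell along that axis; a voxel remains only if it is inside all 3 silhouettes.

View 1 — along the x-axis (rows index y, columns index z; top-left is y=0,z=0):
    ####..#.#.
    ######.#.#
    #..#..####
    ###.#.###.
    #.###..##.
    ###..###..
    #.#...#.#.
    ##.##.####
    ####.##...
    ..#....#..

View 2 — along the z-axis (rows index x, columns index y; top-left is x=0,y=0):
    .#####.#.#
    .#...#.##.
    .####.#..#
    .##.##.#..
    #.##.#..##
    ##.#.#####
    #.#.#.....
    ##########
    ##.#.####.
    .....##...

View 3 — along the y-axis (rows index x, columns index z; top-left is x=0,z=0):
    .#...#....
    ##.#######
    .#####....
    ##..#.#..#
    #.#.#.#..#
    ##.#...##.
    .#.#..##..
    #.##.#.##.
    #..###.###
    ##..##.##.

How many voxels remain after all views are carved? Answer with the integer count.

start: 10×10×10 = 1000 voxels
  1. axis=0 (YZ plane), |mask|=59  ⇒  voxels=590
  2. axis=2 (XY plane), |mask|=58  ⇒  voxels=350
  3. axis=1 (XZ plane), |mask|=54  ⇒  voxels=185

remaining voxels: 185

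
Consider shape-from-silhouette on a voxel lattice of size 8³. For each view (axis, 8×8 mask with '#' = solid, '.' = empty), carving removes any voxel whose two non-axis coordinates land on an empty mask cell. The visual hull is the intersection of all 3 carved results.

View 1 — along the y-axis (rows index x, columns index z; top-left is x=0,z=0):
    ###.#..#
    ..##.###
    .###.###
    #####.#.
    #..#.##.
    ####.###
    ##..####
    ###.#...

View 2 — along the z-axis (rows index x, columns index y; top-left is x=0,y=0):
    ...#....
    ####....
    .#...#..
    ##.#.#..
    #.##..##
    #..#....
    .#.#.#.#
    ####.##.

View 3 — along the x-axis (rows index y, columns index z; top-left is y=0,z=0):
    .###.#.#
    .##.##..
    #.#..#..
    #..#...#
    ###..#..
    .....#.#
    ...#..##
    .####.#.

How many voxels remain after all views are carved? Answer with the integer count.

voxel count = 61

full grid |V| = 512
carve view 1 (along y, XZ-mask fill 43/64): 344 voxels remain
carve view 2 (along z, XY-mask fill 28/64): 143 voxels remain
carve view 3 (along x, YZ-mask fill 29/64): 61 voxels remain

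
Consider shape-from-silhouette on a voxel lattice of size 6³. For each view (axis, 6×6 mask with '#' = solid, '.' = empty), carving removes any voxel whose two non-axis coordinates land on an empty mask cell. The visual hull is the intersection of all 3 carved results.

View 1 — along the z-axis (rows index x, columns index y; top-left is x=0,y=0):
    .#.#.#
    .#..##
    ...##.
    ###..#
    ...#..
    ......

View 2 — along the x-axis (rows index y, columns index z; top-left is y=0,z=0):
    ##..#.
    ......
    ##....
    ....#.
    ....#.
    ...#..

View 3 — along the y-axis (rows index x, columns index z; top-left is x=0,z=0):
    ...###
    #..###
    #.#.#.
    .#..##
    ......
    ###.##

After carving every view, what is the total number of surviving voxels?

|visual hull| = 9

start: 6×6×6 = 216 voxels
  1. axis=2 (XY plane), |mask|=13  ⇒  voxels=78
  2. axis=0 (YZ plane), |mask|=8  ⇒  voxels=13
  3. axis=1 (XZ plane), |mask|=18  ⇒  voxels=9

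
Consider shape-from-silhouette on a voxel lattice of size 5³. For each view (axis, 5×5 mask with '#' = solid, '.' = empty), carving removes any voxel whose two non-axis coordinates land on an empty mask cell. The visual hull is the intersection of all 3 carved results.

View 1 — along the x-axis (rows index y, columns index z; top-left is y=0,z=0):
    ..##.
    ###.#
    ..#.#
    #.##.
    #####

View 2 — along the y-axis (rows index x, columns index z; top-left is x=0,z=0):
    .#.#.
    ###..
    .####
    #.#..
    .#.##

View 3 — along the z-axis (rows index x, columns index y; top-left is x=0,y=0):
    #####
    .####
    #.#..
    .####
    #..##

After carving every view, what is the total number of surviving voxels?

|visual hull| = 30

before carving: 125 voxels (5×5×5)
after view 1 [x-axis, 16 of 25 cells solid] → remaining = 80
after view 2 [y-axis, 14 of 25 cells solid] → remaining = 44
after view 3 [z-axis, 18 of 25 cells solid] → remaining = 30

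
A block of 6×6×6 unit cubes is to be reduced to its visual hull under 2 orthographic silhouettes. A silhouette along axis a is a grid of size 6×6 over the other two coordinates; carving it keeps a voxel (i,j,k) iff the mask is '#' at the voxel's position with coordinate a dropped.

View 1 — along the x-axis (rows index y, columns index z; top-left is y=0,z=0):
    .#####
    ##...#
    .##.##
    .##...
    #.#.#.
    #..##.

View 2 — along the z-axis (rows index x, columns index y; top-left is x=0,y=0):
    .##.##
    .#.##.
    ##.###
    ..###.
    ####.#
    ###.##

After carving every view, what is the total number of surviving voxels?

|visual hull| = 81

before carving: 216 voxels (6×6×6)
after view 1 [x-axis, 20 of 36 cells solid] → remaining = 120
after view 2 [z-axis, 25 of 36 cells solid] → remaining = 81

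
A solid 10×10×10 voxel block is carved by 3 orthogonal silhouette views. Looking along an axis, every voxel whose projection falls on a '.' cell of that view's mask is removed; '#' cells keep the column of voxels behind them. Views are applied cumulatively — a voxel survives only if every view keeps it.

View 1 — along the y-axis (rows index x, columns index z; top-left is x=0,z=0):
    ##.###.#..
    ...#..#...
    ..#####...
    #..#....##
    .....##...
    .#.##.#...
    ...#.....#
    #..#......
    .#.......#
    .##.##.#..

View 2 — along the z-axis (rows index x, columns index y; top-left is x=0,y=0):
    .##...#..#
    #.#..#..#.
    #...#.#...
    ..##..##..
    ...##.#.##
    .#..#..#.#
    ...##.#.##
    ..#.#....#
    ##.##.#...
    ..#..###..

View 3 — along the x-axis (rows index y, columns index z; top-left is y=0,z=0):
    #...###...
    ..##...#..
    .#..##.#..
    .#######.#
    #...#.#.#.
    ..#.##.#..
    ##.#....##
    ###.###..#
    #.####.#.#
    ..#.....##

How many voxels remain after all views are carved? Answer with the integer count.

voxel count = 60

full grid |V| = 1000
after view 1 [y-axis, 34 of 100 cells solid] → remaining = 340
after view 2 [z-axis, 41 of 100 cells solid] → remaining = 135
after view 3 [x-axis, 49 of 100 cells solid] → remaining = 60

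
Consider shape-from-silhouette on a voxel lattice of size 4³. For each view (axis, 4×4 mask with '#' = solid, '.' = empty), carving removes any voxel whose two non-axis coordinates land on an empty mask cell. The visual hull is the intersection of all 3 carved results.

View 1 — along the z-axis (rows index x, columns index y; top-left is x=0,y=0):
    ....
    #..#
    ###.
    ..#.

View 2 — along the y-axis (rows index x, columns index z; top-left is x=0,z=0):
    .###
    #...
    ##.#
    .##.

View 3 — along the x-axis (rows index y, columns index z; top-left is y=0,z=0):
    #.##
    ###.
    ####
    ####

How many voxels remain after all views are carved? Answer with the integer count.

11 voxels

before carving: 64 voxels (4×4×4)
after view 1 [z-axis, 6 of 16 cells solid] → remaining = 24
after view 2 [y-axis, 9 of 16 cells solid] → remaining = 13
after view 3 [x-axis, 14 of 16 cells solid] → remaining = 11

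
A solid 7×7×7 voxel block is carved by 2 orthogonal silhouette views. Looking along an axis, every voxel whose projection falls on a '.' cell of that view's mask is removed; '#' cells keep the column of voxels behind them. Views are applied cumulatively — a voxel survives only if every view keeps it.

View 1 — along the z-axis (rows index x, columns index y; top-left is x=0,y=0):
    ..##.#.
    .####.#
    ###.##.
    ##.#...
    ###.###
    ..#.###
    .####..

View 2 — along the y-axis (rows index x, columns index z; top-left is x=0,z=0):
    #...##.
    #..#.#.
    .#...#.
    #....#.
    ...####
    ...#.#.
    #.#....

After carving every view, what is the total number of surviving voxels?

80 voxels

initial block: 7^3 = 343
step 1: project along z, AND mask (30/49) → |grid| = 210
step 2: project along y, AND mask (18/49) → |grid| = 80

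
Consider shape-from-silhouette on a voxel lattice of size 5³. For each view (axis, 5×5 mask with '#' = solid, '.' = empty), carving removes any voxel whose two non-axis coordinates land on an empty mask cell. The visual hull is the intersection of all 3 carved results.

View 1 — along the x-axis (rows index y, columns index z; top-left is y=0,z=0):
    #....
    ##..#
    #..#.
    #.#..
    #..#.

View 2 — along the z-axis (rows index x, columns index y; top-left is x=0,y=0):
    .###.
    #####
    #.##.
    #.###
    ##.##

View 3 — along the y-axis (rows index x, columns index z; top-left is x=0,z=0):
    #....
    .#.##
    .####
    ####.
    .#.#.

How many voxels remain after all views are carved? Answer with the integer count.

voxel count = 18

start: 5×5×5 = 125 voxels
carve view 1 (along x, YZ-mask fill 10/25): 50 voxels remain
carve view 2 (along z, XY-mask fill 19/25): 37 voxels remain
carve view 3 (along y, XZ-mask fill 14/25): 18 voxels remain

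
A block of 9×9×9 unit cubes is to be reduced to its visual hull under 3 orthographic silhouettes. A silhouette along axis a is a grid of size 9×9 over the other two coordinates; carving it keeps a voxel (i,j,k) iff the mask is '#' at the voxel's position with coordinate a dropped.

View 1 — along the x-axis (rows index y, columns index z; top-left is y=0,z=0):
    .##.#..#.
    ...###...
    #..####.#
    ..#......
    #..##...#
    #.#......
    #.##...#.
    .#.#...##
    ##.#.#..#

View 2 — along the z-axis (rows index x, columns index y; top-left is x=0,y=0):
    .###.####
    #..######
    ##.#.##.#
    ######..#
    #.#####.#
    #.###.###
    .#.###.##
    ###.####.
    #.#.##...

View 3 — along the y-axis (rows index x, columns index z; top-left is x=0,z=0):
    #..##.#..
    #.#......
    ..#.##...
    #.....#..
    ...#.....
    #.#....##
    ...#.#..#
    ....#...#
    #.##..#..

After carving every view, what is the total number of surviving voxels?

start: 9×9×9 = 729 voxels
step 1: project along x, AND mask (33/81) → |grid| = 297
step 2: project along z, AND mask (58/81) → |grid| = 209
step 3: project along y, AND mask (25/81) → |grid| = 75

voxel count = 75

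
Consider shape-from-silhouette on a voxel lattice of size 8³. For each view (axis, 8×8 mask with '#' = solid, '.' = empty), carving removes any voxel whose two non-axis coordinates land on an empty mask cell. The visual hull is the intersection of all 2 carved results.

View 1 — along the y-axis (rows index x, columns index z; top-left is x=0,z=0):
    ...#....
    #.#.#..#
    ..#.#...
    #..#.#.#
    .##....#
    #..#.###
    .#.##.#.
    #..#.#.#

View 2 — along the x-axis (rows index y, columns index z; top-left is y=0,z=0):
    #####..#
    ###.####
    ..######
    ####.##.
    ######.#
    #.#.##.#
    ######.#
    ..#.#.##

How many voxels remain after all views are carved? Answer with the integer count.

full grid |V| = 512
  1. axis=1 (XZ plane), |mask|=27  ⇒  voxels=216
  2. axis=0 (YZ plane), |mask|=48  ⇒  voxels=165

|visual hull| = 165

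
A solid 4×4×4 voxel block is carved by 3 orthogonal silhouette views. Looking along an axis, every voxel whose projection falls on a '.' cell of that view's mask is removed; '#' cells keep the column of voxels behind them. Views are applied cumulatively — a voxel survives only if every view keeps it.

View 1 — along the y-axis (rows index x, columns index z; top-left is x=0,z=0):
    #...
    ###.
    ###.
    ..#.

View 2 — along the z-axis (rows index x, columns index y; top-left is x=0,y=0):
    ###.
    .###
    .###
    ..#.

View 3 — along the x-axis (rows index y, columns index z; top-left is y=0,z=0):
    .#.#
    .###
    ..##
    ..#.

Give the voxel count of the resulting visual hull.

start: 4×4×4 = 64 voxels
step 1: project along y, AND mask (8/16) → |grid| = 32
step 2: project along z, AND mask (10/16) → |grid| = 22
step 3: project along x, AND mask (8/16) → |grid| = 9

|visual hull| = 9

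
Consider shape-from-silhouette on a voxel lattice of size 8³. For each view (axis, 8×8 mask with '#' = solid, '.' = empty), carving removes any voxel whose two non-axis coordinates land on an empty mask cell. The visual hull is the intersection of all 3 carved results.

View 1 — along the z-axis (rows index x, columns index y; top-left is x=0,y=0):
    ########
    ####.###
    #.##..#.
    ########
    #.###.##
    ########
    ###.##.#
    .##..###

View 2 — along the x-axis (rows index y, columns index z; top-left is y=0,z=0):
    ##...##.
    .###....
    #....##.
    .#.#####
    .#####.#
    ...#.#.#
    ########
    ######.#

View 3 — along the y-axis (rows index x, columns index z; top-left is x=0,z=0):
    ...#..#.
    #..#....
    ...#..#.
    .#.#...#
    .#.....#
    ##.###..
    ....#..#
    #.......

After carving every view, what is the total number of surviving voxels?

before carving: 512 voxels (8×8×8)
V1 z: intersect with XY mask (52 set) -- 416 left
V2 x: intersect with YZ mask (40 set) -- 259 left
V3 y: intersect with XZ mask (19 set) -- 86 left

voxel count = 86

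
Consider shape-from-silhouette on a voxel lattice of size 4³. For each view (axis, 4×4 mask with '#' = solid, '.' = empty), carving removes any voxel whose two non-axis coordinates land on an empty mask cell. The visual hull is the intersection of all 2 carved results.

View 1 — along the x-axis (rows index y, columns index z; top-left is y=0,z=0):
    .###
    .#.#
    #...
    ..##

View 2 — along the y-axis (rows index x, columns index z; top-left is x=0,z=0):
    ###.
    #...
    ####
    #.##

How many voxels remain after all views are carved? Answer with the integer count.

full grid |V| = 64
carve view 1 (along x, YZ-mask fill 8/16): 32 voxels remain
carve view 2 (along y, XZ-mask fill 11/16): 20 voxels remain

|visual hull| = 20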